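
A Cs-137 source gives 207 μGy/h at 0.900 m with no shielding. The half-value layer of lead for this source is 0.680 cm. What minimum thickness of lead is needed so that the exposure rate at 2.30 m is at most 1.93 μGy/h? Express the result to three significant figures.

2.75 cm

At 2.30 m, distance alone gives 207 × (0.900/2.30)² = 207 × 0.1531 = 31.69 μGy/h.
Further attenuation needed: 31.69/1.93 = 16.42.
n = log₂(16.42) = 4.037 half-value layers.
Thickness = 4.037 × 0.680 cm = 2.745 cm.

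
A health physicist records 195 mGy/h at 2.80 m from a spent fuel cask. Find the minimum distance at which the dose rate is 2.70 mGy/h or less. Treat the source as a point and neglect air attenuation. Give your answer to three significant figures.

By the inverse-square law, d₂ = d₁·√(I₁/I₂).
I₁/I₂ = 195/2.70 = 72.22, so d₂ = 2.80 × √72.22 = 23.80 m.

23.8 m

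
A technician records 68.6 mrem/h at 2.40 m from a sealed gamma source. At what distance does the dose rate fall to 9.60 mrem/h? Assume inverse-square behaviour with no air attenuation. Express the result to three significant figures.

Since intensity falls as 1/r², d₂ = d₁·√(I₁/I₂).
I₁/I₂ = 68.6/9.60 = 7.146, so d₂ = 2.40 × √7.146 = 6.416 m.

6.42 m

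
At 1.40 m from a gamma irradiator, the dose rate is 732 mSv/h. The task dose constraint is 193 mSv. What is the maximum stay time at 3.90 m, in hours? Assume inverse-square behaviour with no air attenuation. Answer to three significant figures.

By the inverse-square law, rate at 3.90 m:
732 × (1.40/3.90)² = 732 × 0.1289 = 94.35 mSv/h.
Stay time = 193 mSv ÷ 94.35 mSv/h = 2.046 h.

2.05 h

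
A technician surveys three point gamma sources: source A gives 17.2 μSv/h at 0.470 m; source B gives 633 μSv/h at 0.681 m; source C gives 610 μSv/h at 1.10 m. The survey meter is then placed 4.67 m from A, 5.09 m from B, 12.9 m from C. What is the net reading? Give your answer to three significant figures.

Each source contributes Iᵢ·(dᵢ/rᵢ)²; contributions add.
A: 17.2 × (0.470/4.67)² = 0.1742 μSv/h
B: 633 × (0.681/5.09)² = 11.33 μSv/h
C: 610 × (1.10/12.9)² = 4.435 μSv/h
Total = 0.1742 + 11.33 + 4.435 = 15.94 μSv/h.

15.9 μSv/h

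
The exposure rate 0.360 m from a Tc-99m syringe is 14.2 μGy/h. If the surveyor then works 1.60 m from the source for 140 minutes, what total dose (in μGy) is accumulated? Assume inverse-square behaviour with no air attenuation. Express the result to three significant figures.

Since intensity falls as 1/r², rate at 1.60 m:
14.2 × (0.360/1.60)² = 14.2 × 0.05062 = 0.7188 μGy/h.
Dose = rate × time = 0.7188 μGy/h × 2.333 h = 1.677 μGy.

1.68 μGy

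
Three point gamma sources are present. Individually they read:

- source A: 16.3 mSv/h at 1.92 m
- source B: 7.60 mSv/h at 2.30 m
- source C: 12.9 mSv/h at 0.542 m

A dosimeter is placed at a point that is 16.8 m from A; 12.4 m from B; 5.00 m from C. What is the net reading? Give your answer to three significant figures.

By superposition, sum each source's inverse-square contribution:
A: 16.3 × (1.92/16.8)² = 0.2129 mSv/h
B: 7.60 × (2.30/12.4)² = 0.2615 mSv/h
C: 12.9 × (0.542/5.00)² = 0.1516 mSv/h
Total = 0.2129 + 0.2615 + 0.1516 = 0.6260 mSv/h.

0.626 mSv/h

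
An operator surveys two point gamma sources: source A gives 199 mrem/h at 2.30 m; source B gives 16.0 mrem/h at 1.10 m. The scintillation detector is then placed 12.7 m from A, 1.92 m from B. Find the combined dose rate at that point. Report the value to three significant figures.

11.8 mrem/h

Each source contributes Iᵢ·(dᵢ/rᵢ)²; contributions add.
A: 199 × (2.30/12.7)² = 6.527 mrem/h
B: 16.0 × (1.10/1.92)² = 5.252 mrem/h
Total = 6.527 + 5.252 = 11.78 mrem/h.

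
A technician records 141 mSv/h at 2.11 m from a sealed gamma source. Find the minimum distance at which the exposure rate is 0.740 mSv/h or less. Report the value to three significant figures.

Intensity scales as (d₁/d₂)², so d₂ = d₁·√(I₁/I₂).
I₁/I₂ = 141/0.740 = 190.5, so d₂ = 2.11 × √190.5 = 29.12 m.

29.1 m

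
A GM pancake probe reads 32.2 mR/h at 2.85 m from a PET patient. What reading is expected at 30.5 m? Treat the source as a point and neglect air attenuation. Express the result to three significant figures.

Since intensity falls as 1/r², the rate at 30.5 m is
(2.85/30.5)² = 0.008732, so 32.2 × 0.008732 = 0.2812 mR/h.

0.281 mR/h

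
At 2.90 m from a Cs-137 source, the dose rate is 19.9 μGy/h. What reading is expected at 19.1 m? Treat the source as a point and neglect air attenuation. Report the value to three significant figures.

Since intensity falls as 1/r², the rate at 19.1 m is
(2.90/19.1)² = 0.02305, so 19.9 × 0.02305 = 0.4587 μGy/h.

0.459 μGy/h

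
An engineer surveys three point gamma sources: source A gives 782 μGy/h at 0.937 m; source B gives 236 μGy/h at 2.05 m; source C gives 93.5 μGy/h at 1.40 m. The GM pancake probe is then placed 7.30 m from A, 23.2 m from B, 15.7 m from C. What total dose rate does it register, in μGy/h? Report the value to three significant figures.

By superposition, sum each source's inverse-square contribution:
A: 782 × (0.937/7.30)² = 12.88 μGy/h
B: 236 × (2.05/23.2)² = 1.843 μGy/h
C: 93.5 × (1.40/15.7)² = 0.7435 μGy/h
Total = 12.88 + 1.843 + 0.7435 = 15.47 μGy/h.

15.5 μGy/h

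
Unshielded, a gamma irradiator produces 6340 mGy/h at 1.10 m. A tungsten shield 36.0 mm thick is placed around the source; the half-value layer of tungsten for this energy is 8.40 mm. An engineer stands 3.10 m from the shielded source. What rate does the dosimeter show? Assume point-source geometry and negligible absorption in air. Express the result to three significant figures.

Distance alone: 6340 × (1.10/3.10)² = 6340 × 0.1259 = 798.2 mGy/h.
Shield: 36.0/8.40 = 4.286 half-value layers → attenuation 2^(−4.286) = 0.05126.
Combined: 798.2 × 0.05126 = 40.92 mGy/h.

40.9 mGy/h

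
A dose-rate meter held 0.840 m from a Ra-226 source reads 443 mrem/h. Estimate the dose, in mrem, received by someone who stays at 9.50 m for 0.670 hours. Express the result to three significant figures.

2.32 mrem

Using I₁d₁² = I₂d₂², rate at 9.50 m:
443 × (0.840/9.50)² = 443 × 0.007818 = 3.463 mrem/h.
Dose = rate × time = 3.463 mrem/h × 0.6700 h = 2.320 mrem.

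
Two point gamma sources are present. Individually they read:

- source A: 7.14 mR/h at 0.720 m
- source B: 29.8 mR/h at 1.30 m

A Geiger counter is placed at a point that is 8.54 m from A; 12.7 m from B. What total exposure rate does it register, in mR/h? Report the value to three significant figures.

Each source contributes Iᵢ·(dᵢ/rᵢ)²; contributions add.
A: 7.14 × (0.720/8.54)² = 0.05075 mR/h
B: 29.8 × (1.30/12.7)² = 0.3122 mR/h
Total = 0.05075 + 0.3122 = 0.3629 mR/h.

0.363 mR/h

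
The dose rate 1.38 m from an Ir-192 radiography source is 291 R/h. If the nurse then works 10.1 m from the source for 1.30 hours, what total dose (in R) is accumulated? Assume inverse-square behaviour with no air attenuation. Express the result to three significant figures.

Since intensity falls as 1/r², rate at 10.1 m:
(1.38/10.1)² = 0.01867, so 291 × 0.01867 = 5.433 R/h.
Dose = rate × time = 5.433 R/h × 1.300 h = 7.063 R.

7.06 R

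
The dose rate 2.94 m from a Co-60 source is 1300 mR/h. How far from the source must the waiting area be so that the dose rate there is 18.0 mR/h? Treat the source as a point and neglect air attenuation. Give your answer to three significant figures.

Using I₁d₁² = I₂d₂², d₂ = d₁·√(I₁/I₂).
I₁/I₂ = 1300/18.0 = 72.22, so d₂ = 2.94 × √72.22 = 24.98 m.

25.0 m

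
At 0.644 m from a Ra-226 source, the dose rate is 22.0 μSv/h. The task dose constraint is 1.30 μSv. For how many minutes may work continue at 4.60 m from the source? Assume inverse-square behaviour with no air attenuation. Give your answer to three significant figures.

181 min

Applying the 1/r² law, rate at 4.60 m:
(0.644/4.60)² = 0.01960, so 22.0 × 0.01960 = 0.4312 μSv/h.
Stay time = 1.30 μSv ÷ 0.4312 μSv/h = 3.015 h = 180.9 min.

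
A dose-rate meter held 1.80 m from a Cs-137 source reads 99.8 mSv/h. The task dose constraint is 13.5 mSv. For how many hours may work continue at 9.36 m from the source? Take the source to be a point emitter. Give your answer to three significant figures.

3.66 h

Applying the 1/r² law, rate at 9.36 m:
99.8 × (1.80/9.36)² = 99.8 × 0.03698 = 3.691 mSv/h.
Stay time = 13.5 mSv ÷ 3.691 mSv/h = 3.658 h.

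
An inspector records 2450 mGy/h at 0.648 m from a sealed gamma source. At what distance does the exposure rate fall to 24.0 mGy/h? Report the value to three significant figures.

Intensity scales as (d₁/d₂)², so d₂ = d₁·√(I₁/I₂).
I₁/I₂ = 2450/24.0 = 102.1, so d₂ = 0.648 × √102.1 = 6.548 m.

6.55 m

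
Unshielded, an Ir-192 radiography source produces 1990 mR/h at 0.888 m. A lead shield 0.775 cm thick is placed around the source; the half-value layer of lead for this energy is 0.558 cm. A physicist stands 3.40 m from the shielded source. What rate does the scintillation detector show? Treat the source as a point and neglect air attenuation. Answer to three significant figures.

Distance alone: 1990 × (0.888/3.40)² = 1990 × 0.06821 = 135.7 mR/h.
Shield: 0.775/0.558 = 1.389 half-value layers → attenuation 2^(−1.389) = 0.3818.
Combined: 135.7 × 0.3818 = 51.81 mR/h.

51.8 mR/h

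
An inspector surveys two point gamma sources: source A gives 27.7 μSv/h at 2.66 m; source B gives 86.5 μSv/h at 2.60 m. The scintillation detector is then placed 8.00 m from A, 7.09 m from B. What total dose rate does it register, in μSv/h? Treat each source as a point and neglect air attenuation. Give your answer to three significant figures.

By superposition, sum each source's inverse-square contribution:
A: 27.7 × (2.66/8.00)² = 3.062 μSv/h
B: 86.5 × (2.60/7.09)² = 11.63 μSv/h
Total = 3.062 + 11.63 = 14.69 μSv/h.

14.7 μSv/h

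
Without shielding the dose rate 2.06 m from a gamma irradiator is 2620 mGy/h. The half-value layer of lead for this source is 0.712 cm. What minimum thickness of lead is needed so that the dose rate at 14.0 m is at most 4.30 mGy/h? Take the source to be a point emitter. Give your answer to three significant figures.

At 14.0 m, distance alone gives (2.06/14.0)² = 0.02165, so 2620 × 0.02165 = 56.72 mGy/h.
Further attenuation needed: 56.72/4.30 = 13.19.
n = log₂(13.19) = 3.721 half-value layers.
Thickness = 3.721 × 0.712 cm = 2.649 cm.

2.65 cm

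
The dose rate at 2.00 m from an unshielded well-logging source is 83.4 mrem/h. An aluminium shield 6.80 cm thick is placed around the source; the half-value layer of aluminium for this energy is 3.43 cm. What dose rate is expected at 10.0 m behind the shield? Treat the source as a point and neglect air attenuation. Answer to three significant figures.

Distance alone: (2.00/10.0)² = 0.04000, so 83.4 × 0.04000 = 3.336 mrem/h.
Shield: 6.80/3.43 = 1.983 half-value layers → attenuation 2^(−1.983) = 0.2530.
Combined: 3.336 × 0.2530 = 0.8440 mrem/h.

0.844 mrem/h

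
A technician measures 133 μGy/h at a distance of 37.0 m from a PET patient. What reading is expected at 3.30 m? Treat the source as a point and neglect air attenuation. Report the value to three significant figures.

Using I₁d₁² = I₂d₂², the rate at 3.30 m is
133 × (37.0/3.30)² = 133 × 125.7 = 16720 μGy/h.

16700 μGy/h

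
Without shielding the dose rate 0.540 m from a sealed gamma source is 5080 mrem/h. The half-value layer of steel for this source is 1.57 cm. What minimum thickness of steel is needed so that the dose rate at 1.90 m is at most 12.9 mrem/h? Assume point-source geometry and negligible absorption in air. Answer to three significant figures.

At 1.90 m, distance alone gives 5080 × (0.540/1.90)² = 5080 × 0.08078 = 410.4 mrem/h.
Further attenuation needed: 410.4/12.9 = 31.81.
n = log₂(31.81) = 4.991 half-value layers.
Thickness = 4.991 × 1.57 cm = 7.836 cm.

7.84 cm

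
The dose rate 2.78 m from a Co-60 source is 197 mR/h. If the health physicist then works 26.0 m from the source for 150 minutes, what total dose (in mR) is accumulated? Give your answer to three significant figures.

Applying the 1/r² law, rate at 26.0 m:
197 × (2.78/26.0)² = 197 × 0.01143 = 2.252 mR/h.
Dose = rate × time = 2.252 mR/h × 2.500 h = 5.630 mR.

5.63 mR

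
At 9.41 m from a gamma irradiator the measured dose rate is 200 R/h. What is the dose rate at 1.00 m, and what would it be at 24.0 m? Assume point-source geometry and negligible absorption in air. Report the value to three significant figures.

Since intensity falls as 1/r²,
At 1.00 m: (9.41/1.00)² = 88.55, so 200 × 88.55 = 17710 R/h
At 24.0 m: 17710 × (1.00/24.0)² = 17710 × 0.001736 = 30.74 R/h.

17700 R/h; 30.7 R/h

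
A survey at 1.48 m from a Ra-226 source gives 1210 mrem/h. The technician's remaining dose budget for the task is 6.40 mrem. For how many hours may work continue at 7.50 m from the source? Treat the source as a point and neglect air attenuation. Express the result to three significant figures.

0.136 h

Using I₁d₁² = I₂d₂², rate at 7.50 m:
1210 × (1.48/7.50)² = 1210 × 0.03894 = 47.12 mrem/h.
Stay time = 6.40 mrem ÷ 47.12 mrem/h = 0.1358 h.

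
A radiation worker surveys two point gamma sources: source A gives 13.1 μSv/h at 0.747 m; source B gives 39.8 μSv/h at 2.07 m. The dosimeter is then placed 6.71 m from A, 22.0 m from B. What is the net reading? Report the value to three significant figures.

By superposition, sum each source's inverse-square contribution:
A: 13.1 × (0.747/6.71)² = 0.1624 μSv/h
B: 39.8 × (2.07/22.0)² = 0.3524 μSv/h
Total = 0.1624 + 0.3524 = 0.5148 μSv/h.

0.515 μSv/h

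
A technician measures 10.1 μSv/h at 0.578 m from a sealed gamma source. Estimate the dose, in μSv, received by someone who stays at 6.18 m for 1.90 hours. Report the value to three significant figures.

0.168 μSv

Applying the 1/r² law, rate at 6.18 m:
(0.578/6.18)² = 0.008747, so 10.1 × 0.008747 = 0.08834 μSv/h.
Dose = rate × time = 0.08834 μSv/h × 1.900 h = 0.1678 μSv.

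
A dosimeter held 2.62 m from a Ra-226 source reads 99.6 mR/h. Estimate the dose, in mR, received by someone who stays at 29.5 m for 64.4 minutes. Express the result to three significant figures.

Since intensity falls as 1/r², rate at 29.5 m:
99.6 × (2.62/29.5)² = 99.6 × 0.007888 = 0.7856 mR/h.
Dose = rate × time = 0.7856 mR/h × 1.073 h = 0.8429 mR.

0.843 mR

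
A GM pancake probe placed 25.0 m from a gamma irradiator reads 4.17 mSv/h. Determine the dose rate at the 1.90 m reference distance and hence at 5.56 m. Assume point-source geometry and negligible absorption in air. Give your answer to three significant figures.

By the inverse-square law,
At 1.90 m: 4.17 × (25.0/1.90)² = 4.17 × 173.1 = 721.8 mSv/h
At 5.56 m: (1.90/5.56)² = 0.1168, so 721.8 × 0.1168 = 84.31 mSv/h.

722 mSv/h; 84.3 mSv/h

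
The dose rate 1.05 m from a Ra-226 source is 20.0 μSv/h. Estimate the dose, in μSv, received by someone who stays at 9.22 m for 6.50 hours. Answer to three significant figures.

1.69 μSv

Using I₁d₁² = I₂d₂², rate at 9.22 m:
20.0 × (1.05/9.22)² = 20.0 × 0.01297 = 0.2594 μSv/h.
Dose = rate × time = 0.2594 μSv/h × 6.500 h = 1.686 μSv.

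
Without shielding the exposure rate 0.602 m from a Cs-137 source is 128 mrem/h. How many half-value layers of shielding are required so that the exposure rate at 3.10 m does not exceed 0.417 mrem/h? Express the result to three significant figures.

3.53 half-value layers

At 3.10 m, distance alone gives (0.602/3.10)² = 0.03771, so 128 × 0.03771 = 4.827 mrem/h.
Further attenuation needed: 4.827/0.417 = 11.58.
n = log₂(11.58) = 3.534 half-value layers.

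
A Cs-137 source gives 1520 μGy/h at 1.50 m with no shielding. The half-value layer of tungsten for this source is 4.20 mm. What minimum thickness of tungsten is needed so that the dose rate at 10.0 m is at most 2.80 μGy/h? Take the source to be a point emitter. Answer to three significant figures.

15.2 mm

At 10.0 m, distance alone gives (1.50/10.0)² = 0.02250, so 1520 × 0.02250 = 34.20 μGy/h.
Further attenuation needed: 34.20/2.80 = 12.21.
n = log₂(12.21) = 3.610 half-value layers.
Thickness = 3.610 × 4.20 mm = 15.16 mm.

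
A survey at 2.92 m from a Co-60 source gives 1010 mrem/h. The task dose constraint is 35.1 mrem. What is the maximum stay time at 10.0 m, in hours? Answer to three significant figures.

Since intensity falls as 1/r², rate at 10.0 m:
1010 × (2.92/10.0)² = 1010 × 0.08526 = 86.11 mrem/h.
Stay time = 35.1 mrem ÷ 86.11 mrem/h = 0.4076 h.

0.408 h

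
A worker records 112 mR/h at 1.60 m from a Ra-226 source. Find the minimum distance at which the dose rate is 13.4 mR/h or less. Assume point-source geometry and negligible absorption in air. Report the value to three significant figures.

4.63 m

Since intensity falls as 1/r², d₂ = d₁·√(I₁/I₂).
I₁/I₂ = 112/13.4 = 8.358, so d₂ = 1.60 × √8.358 = 4.626 m.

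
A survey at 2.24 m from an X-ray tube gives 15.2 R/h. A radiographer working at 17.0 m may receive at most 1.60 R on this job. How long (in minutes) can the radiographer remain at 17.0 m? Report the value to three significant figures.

Intensity scales as (d₁/d₂)², so rate at 17.0 m:
(2.24/17.0)² = 0.01736, so 15.2 × 0.01736 = 0.2639 R/h.
Stay time = 1.60 R ÷ 0.2639 R/h = 6.063 h = 363.8 min.

364 min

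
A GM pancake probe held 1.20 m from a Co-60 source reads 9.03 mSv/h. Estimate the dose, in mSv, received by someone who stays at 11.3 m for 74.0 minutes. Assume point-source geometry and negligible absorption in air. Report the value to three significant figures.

0.126 mSv

Intensity scales as (d₁/d₂)², so rate at 11.3 m:
(1.20/11.3)² = 0.01128, so 9.03 × 0.01128 = 0.1019 mSv/h.
Dose = rate × time = 0.1019 mSv/h × 1.233 h = 0.1256 mSv.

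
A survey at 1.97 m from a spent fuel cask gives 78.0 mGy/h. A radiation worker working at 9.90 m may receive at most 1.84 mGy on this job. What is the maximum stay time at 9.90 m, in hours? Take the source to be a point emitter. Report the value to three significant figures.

Since intensity falls as 1/r², rate at 9.90 m:
78.0 × (1.97/9.90)² = 78.0 × 0.03960 = 3.089 mGy/h.
Stay time = 1.84 mGy ÷ 3.089 mGy/h = 0.5957 h.

0.596 h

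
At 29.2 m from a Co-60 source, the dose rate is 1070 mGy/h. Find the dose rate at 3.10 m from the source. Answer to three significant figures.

94900 mGy/h

Since intensity falls as 1/r², the rate at 3.10 m is
(29.2/3.10)² = 88.72, so 1070 × 88.72 = 94930 mGy/h.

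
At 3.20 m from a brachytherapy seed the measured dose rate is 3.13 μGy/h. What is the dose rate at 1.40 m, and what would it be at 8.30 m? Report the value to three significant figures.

Applying the 1/r² law,
At 1.40 m: 3.13 × (3.20/1.40)² = 3.13 × 5.224 = 16.35 μGy/h
At 8.30 m: (1.40/8.30)² = 0.02845, so 16.35 × 0.02845 = 0.4652 μGy/h.

16.4 μGy/h; 0.465 μGy/h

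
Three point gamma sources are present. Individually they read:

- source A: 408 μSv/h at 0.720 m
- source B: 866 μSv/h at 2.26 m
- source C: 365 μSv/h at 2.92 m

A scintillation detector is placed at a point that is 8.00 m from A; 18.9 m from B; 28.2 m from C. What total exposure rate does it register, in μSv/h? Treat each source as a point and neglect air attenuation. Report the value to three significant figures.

19.6 μSv/h

Each source contributes Iᵢ·(dᵢ/rᵢ)²; contributions add.
A: 408 × (0.720/8.00)² = 3.305 μSv/h
B: 866 × (2.26/18.9)² = 12.38 μSv/h
C: 365 × (2.92/28.2)² = 3.913 μSv/h
Total = 3.305 + 12.38 + 3.913 = 19.60 μSv/h.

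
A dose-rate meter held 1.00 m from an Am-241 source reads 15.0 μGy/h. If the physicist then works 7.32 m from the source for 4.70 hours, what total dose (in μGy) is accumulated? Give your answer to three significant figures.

1.32 μGy

Since intensity falls as 1/r², rate at 7.32 m:
15.0 × (1.00/7.32)² = 15.0 × 0.01866 = 0.2799 μGy/h.
Dose = rate × time = 0.2799 μGy/h × 4.700 h = 1.316 μGy.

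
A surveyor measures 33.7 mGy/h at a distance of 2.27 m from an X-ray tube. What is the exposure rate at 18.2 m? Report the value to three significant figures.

0.524 mGy/h

By the inverse-square law, the rate at 18.2 m is
33.7 × (2.27/18.2)² = 33.7 × 0.01556 = 0.5244 mGy/h.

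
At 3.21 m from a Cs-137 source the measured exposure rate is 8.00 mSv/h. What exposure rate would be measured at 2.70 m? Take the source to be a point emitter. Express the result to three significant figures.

Since intensity falls as 1/r², scaling from 3.21 m to 2.70 m:
(3.21/2.70)² = 1.413, so 8.00 × 1.413 = 11.30 mSv/h.

11.3 mSv/h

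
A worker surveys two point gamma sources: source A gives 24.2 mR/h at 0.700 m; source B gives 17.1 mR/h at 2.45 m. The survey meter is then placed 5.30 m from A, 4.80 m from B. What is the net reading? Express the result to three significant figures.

4.88 mR/h

By superposition, sum each source's inverse-square contribution:
A: 24.2 × (0.700/5.30)² = 0.4221 mR/h
B: 17.1 × (2.45/4.80)² = 4.455 mR/h
Total = 0.4221 + 4.455 = 4.877 mR/h.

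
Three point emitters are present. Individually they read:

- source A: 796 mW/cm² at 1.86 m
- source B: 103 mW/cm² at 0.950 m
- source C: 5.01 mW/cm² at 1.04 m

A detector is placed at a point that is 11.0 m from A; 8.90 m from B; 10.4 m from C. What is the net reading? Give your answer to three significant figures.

24.0 mW/cm²

By superposition, sum each source's inverse-square contribution:
A: 796 × (1.86/11.0)² = 22.76 mW/cm²
B: 103 × (0.950/8.90)² = 1.174 mW/cm²
C: 5.01 × (1.04/10.4)² = 0.05010 mW/cm²
Total = 22.76 + 1.174 + 0.05010 = 23.98 mW/cm².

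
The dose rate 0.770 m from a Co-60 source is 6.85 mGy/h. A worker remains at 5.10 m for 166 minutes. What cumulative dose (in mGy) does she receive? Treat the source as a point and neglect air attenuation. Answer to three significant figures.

By the inverse-square law, rate at 5.10 m:
6.85 × (0.770/5.10)² = 6.85 × 0.02280 = 0.1562 mGy/h.
Dose = rate × time = 0.1562 mGy/h × 2.767 h = 0.4322 mGy.

0.432 mGy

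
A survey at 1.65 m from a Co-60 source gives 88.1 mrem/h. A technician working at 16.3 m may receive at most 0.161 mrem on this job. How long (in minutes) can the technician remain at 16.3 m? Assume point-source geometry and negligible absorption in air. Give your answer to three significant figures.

Applying the 1/r² law, rate at 16.3 m:
88.1 × (1.65/16.3)² = 88.1 × 0.01025 = 0.9030 mrem/h.
Stay time = 0.161 mrem ÷ 0.9030 mrem/h = 0.1783 h = 10.70 min.

10.7 min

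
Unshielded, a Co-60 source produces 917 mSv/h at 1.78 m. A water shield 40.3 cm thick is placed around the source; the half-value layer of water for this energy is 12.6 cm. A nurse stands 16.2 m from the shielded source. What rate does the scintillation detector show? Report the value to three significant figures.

Distance alone: 917 × (1.78/16.2)² = 917 × 0.01207 = 11.07 mSv/h.
Shield: 40.3/12.6 = 3.198 half-value layers → attenuation 2^(−3.198) = 0.1090.
Combined: 11.07 × 0.1090 = 1.207 mSv/h.

1.21 mSv/h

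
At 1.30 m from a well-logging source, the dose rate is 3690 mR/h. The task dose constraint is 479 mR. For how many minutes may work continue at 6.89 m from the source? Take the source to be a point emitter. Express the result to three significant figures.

219 min

Applying the 1/r² law, rate at 6.89 m:
(1.30/6.89)² = 0.03560, so 3690 × 0.03560 = 131.4 mR/h.
Stay time = 479 mR ÷ 131.4 mR/h = 3.645 h = 218.7 min.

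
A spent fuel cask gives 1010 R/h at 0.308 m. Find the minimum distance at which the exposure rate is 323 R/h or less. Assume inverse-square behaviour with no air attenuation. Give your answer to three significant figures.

0.545 m

Applying the 1/r² law, d₂ = d₁·√(I₁/I₂).
I₁/I₂ = 1010/323 = 3.127, so d₂ = 0.308 × √3.127 = 0.5446 m.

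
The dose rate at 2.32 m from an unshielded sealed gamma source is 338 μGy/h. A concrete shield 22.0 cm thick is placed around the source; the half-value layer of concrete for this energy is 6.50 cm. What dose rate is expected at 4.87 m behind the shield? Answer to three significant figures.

7.34 μGy/h

Distance alone: 338 × (2.32/4.87)² = 338 × 0.2269 = 76.69 μGy/h.
Shield: 22.0/6.50 = 3.385 half-value layers → attenuation 2^(−3.385) = 0.09572.
Combined: 76.69 × 0.09572 = 7.341 μGy/h.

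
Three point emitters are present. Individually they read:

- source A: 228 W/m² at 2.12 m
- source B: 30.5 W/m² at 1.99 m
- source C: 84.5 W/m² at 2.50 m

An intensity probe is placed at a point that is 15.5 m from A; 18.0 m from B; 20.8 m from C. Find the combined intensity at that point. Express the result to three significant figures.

5.86 W/m²

Each source contributes Iᵢ·(dᵢ/rᵢ)²; contributions add.
A: 228 × (2.12/15.5)² = 4.265 W/m²
B: 30.5 × (1.99/18.0)² = 0.3728 W/m²
C: 84.5 × (2.50/20.8)² = 1.221 W/m²
Total = 4.265 + 0.3728 + 1.221 = 5.859 W/m².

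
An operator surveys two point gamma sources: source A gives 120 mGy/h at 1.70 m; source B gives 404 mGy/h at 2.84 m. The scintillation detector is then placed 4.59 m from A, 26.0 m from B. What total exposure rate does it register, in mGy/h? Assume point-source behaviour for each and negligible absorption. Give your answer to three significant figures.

Each source contributes Iᵢ·(dᵢ/rᵢ)²; contributions add.
A: 120 × (1.70/4.59)² = 16.46 mGy/h
B: 404 × (2.84/26.0)² = 4.820 mGy/h
Total = 16.46 + 4.820 = 21.28 mGy/h.

21.3 mGy/h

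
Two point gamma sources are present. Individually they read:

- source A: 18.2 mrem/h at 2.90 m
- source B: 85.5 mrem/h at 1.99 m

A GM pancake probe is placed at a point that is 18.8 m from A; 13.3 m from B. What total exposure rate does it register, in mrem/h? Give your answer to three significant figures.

Each source contributes Iᵢ·(dᵢ/rᵢ)²; contributions add.
A: 18.2 × (2.90/18.8)² = 0.4331 mrem/h
B: 85.5 × (1.99/13.3)² = 1.914 mrem/h
Total = 0.4331 + 1.914 = 2.347 mrem/h.

2.35 mrem/h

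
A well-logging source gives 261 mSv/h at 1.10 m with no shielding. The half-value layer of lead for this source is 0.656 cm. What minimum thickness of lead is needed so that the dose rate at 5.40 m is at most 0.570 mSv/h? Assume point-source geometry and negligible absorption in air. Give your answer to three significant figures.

At 5.40 m, distance alone gives 261 × (1.10/5.40)² = 261 × 0.04150 = 10.83 mSv/h.
Further attenuation needed: 10.83/0.570 = 19.00.
n = log₂(19.00) = 4.248 half-value layers.
Thickness = 4.248 × 0.656 cm = 2.787 cm.

2.79 cm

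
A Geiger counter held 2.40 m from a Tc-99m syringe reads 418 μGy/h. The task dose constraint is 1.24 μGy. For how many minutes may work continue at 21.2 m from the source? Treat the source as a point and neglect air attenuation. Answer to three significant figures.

13.9 min

Applying the 1/r² law, rate at 21.2 m:
418 × (2.40/21.2)² = 418 × 0.01282 = 5.359 μGy/h.
Stay time = 1.24 μGy ÷ 5.359 μGy/h = 0.2314 h = 13.88 min.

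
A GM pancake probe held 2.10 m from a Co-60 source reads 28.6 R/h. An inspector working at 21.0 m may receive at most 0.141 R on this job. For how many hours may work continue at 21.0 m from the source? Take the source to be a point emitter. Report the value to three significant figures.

0.493 h

Applying the 1/r² law, rate at 21.0 m:
(2.10/21.0)² = 0.01000, so 28.6 × 0.01000 = 0.2860 R/h.
Stay time = 0.141 R ÷ 0.2860 R/h = 0.4930 h.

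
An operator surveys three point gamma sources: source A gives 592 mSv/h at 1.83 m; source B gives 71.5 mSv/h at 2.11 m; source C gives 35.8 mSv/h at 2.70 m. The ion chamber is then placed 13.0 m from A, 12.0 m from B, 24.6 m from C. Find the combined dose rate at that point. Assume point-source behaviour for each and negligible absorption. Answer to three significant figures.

14.4 mSv/h

Each source contributes Iᵢ·(dᵢ/rᵢ)²; contributions add.
A: 592 × (1.83/13.0)² = 11.73 mSv/h
B: 71.5 × (2.11/12.0)² = 2.211 mSv/h
C: 35.8 × (2.70/24.6)² = 0.4313 mSv/h
Total = 11.73 + 2.211 + 0.4313 = 14.37 mSv/h.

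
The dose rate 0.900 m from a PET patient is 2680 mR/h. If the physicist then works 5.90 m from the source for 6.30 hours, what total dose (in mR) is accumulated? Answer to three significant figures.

393 mR

Applying the 1/r² law, rate at 5.90 m:
(0.900/5.90)² = 0.02327, so 2680 × 0.02327 = 62.36 mR/h.
Dose = rate × time = 62.36 mR/h × 6.300 h = 392.9 mR.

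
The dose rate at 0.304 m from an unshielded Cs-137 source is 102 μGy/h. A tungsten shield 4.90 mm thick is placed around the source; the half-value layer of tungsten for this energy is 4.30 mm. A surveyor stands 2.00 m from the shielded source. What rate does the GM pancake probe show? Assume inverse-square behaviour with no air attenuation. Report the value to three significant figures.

1.07 μGy/h

Distance alone: 102 × (0.304/2.00)² = 102 × 0.02310 = 2.356 μGy/h.
Shield: 4.90/4.30 = 1.140 half-value layers → attenuation 2^(−1.140) = 0.4538.
Combined: 2.356 × 0.4538 = 1.069 μGy/h.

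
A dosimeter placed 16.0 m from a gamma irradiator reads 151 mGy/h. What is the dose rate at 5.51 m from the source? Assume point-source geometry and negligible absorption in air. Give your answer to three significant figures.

By the inverse-square law, scaling from 16.0 m to 5.51 m:
151 × (16.0/5.51)² = 151 × 8.432 = 1273 mGy/h.

1270 mGy/h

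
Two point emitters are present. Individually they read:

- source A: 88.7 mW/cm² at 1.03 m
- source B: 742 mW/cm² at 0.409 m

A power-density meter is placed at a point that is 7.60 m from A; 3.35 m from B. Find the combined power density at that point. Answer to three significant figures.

By superposition, sum each source's inverse-square contribution:
A: 88.7 × (1.03/7.60)² = 1.629 mW/cm²
B: 742 × (0.409/3.35)² = 11.06 mW/cm²
Total = 1.629 + 11.06 = 12.69 mW/cm².

12.7 mW/cm²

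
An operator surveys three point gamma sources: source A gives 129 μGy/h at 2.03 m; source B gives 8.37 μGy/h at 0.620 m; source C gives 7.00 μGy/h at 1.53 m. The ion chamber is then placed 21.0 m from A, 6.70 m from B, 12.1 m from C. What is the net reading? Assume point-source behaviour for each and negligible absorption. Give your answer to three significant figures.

1.39 μGy/h

By superposition, sum each source's inverse-square contribution:
A: 129 × (2.03/21.0)² = 1.205 μGy/h
B: 8.37 × (0.620/6.70)² = 0.07167 μGy/h
C: 7.00 × (1.53/12.1)² = 0.1119 μGy/h
Total = 1.205 + 0.07167 + 0.1119 = 1.389 μGy/h.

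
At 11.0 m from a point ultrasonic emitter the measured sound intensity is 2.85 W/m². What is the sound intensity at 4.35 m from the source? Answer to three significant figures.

18.2 W/m²

By the inverse-square law, scaling from 11.0 m to 4.35 m:
2.85 × (11.0/4.35)² = 2.85 × 6.395 = 18.23 W/m².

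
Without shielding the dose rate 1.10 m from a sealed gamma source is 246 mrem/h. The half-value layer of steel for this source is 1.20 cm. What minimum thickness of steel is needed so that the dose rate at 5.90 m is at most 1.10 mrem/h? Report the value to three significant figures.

3.55 cm

At 5.90 m, distance alone gives 246 × (1.10/5.90)² = 246 × 0.03476 = 8.551 mrem/h.
Further attenuation needed: 8.551/1.10 = 7.774.
n = log₂(7.774) = 2.959 half-value layers.
Thickness = 2.959 × 1.20 cm = 3.551 cm.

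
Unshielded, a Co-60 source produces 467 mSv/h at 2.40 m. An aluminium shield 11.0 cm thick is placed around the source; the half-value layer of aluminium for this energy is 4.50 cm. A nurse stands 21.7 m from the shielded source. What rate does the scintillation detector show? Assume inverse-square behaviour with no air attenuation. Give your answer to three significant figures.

Distance alone: 467 × (2.40/21.7)² = 467 × 0.01223 = 5.711 mSv/h.
Shield: 11.0/4.50 = 2.444 half-value layers → attenuation 2^(−2.444) = 0.1838.
Combined: 5.711 × 0.1838 = 1.050 mSv/h.

1.05 mSv/h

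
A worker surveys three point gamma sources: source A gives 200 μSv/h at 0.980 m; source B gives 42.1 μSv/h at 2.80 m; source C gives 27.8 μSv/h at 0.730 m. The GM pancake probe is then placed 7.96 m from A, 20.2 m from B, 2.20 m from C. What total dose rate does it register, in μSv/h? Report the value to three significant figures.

By superposition, sum each source's inverse-square contribution:
A: 200 × (0.980/7.96)² = 3.031 μSv/h
B: 42.1 × (2.80/20.2)² = 0.8089 μSv/h
C: 27.8 × (0.730/2.20)² = 3.061 μSv/h
Total = 3.031 + 0.8089 + 3.061 = 6.901 μSv/h.

6.90 μSv/h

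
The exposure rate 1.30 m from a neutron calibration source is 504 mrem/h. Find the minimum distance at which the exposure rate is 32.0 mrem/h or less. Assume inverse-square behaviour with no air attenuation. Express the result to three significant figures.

5.16 m

Applying the 1/r² law, d₂ = d₁·√(I₁/I₂).
I₁/I₂ = 504/32.0 = 15.75, so d₂ = 1.30 × √15.75 = 5.159 m.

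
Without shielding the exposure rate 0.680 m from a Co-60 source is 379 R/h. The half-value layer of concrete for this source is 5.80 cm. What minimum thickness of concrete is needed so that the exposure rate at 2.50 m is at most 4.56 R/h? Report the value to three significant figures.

At 2.50 m, distance alone gives 379 × (0.680/2.50)² = 379 × 0.07398 = 28.04 R/h.
Further attenuation needed: 28.04/4.56 = 6.149.
n = log₂(6.149) = 2.620 half-value layers.
Thickness = 2.620 × 5.80 cm = 15.20 cm.

15.2 cm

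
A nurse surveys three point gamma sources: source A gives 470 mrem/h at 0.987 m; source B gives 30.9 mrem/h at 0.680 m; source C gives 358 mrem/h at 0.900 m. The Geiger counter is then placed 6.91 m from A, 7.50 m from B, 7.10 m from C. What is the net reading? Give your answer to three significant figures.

Each source contributes Iᵢ·(dᵢ/rᵢ)²; contributions add.
A: 470 × (0.987/6.91)² = 9.589 mrem/h
B: 30.9 × (0.680/7.50)² = 0.2540 mrem/h
C: 358 × (0.900/7.10)² = 5.752 mrem/h
Total = 9.589 + 0.2540 + 5.752 = 15.60 mrem/h.

15.6 mrem/h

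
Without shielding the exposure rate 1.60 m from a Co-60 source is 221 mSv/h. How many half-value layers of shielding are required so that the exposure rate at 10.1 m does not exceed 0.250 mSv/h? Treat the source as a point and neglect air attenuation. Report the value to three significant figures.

At 10.1 m, distance alone gives (1.60/10.1)² = 0.02510, so 221 × 0.02510 = 5.547 mSv/h.
Further attenuation needed: 5.547/0.250 = 22.19.
n = log₂(22.19) = 4.472 half-value layers.

4.47 half-value layers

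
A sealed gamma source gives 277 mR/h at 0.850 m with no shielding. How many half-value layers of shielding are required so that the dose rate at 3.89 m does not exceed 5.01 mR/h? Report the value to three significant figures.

At 3.89 m, distance alone gives (0.850/3.89)² = 0.04775, so 277 × 0.04775 = 13.23 mR/h.
Further attenuation needed: 13.23/5.01 = 2.641.
n = log₂(2.641) = 1.401 half-value layers.

1.40 half-value layers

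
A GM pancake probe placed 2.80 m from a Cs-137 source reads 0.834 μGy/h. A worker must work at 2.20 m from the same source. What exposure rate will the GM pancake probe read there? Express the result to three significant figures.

Applying the 1/r² law, scaling from 2.80 m to 2.20 m:
(2.80/2.20)² = 1.620, so 0.834 × 1.620 = 1.351 μGy/h.

1.35 μGy/h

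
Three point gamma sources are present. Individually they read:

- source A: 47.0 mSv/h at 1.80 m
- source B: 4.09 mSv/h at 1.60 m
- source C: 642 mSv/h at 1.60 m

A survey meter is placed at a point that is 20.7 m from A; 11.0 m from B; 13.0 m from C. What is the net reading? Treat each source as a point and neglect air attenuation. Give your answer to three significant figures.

10.2 mSv/h

By superposition, sum each source's inverse-square contribution:
A: 47.0 × (1.80/20.7)² = 0.3554 mSv/h
B: 4.09 × (1.60/11.0)² = 0.08653 mSv/h
C: 642 × (1.60/13.0)² = 9.725 mSv/h
Total = 0.3554 + 0.08653 + 9.725 = 10.17 mSv/h.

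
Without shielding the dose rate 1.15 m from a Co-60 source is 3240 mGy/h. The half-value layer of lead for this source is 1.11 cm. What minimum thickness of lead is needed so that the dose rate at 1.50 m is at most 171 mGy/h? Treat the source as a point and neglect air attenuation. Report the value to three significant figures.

3.86 cm

At 1.50 m, distance alone gives 3240 × (1.15/1.50)² = 3240 × 0.5878 = 1904 mGy/h.
Further attenuation needed: 1904/171 = 11.13.
n = log₂(11.13) = 3.476 half-value layers.
Thickness = 3.476 × 1.11 cm = 3.858 cm.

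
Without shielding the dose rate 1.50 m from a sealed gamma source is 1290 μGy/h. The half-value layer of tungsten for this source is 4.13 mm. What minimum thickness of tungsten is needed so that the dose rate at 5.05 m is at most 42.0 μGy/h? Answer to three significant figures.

5.94 mm

At 5.05 m, distance alone gives (1.50/5.05)² = 0.08823, so 1290 × 0.08823 = 113.8 μGy/h.
Further attenuation needed: 113.8/42.0 = 2.710.
n = log₂(2.710) = 1.438 half-value layers.
Thickness = 1.438 × 4.13 mm = 5.939 mm.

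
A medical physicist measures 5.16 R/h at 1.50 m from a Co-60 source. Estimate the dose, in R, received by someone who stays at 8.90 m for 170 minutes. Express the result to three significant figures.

0.415 R

Since intensity falls as 1/r², rate at 8.90 m:
5.16 × (1.50/8.90)² = 5.16 × 0.02841 = 0.1466 R/h.
Dose = rate × time = 0.1466 R/h × 2.833 h = 0.4153 R.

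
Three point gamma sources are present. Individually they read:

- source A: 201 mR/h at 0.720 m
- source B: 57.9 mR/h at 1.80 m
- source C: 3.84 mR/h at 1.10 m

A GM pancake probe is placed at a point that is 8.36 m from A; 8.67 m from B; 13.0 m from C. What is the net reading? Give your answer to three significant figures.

4.01 mR/h

Each source contributes Iᵢ·(dᵢ/rᵢ)²; contributions add.
A: 201 × (0.720/8.36)² = 1.491 mR/h
B: 57.9 × (1.80/8.67)² = 2.496 mR/h
C: 3.84 × (1.10/13.0)² = 0.02749 mR/h
Total = 1.491 + 2.496 + 0.02749 = 4.014 mR/h.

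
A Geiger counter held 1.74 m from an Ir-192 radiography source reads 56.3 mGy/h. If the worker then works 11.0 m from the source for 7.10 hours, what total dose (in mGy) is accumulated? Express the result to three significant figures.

By the inverse-square law, rate at 11.0 m:
56.3 × (1.74/11.0)² = 56.3 × 0.02502 = 1.409 mGy/h.
Dose = rate × time = 1.409 mGy/h × 7.100 h = 10.00 mGy.

10.0 mGy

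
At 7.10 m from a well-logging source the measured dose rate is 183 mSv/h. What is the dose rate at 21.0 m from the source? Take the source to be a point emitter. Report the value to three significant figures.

20.9 mSv/h

Since intensity falls as 1/r², scaling from 7.10 m to 21.0 m:
(7.10/21.0)² = 0.1143, so 183 × 0.1143 = 20.92 mSv/h.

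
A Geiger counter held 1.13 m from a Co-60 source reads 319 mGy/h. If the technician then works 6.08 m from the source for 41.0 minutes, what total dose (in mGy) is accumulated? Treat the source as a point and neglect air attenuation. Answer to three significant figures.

Intensity scales as (d₁/d₂)², so rate at 6.08 m:
319 × (1.13/6.08)² = 319 × 0.03454 = 11.02 mGy/h.
Dose = rate × time = 11.02 mGy/h × 0.6833 h = 7.530 mGy.

7.53 mGy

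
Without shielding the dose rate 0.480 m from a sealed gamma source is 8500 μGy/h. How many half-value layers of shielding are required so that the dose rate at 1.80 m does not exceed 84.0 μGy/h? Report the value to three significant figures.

At 1.80 m, distance alone gives 8500 × (0.480/1.80)² = 8500 × 0.07111 = 604.4 μGy/h.
Further attenuation needed: 604.4/84.0 = 7.195.
n = log₂(7.195) = 2.847 half-value layers.

2.85 half-value layers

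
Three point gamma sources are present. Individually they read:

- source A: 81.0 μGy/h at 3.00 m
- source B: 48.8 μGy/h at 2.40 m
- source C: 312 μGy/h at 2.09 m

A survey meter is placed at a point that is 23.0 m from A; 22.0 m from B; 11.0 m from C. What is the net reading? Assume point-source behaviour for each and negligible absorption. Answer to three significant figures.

Each source contributes Iᵢ·(dᵢ/rᵢ)²; contributions add.
A: 81.0 × (3.00/23.0)² = 1.378 μGy/h
B: 48.8 × (2.40/22.0)² = 0.5808 μGy/h
C: 312 × (2.09/11.0)² = 11.26 μGy/h
Total = 1.378 + 0.5808 + 11.26 = 13.22 μGy/h.

13.2 μGy/h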